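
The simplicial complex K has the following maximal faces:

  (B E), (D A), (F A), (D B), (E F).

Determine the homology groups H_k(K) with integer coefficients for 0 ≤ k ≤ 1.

H_0 ≅ Z,  H_1 ≅ Z.

We work with the vertex ordering A < B < D < E < F. The simplices of K, each written with vertices in increasing order, are:

  0-simplices (5): A, B, D, E, F
  1-simplices (5): AD, AF, BD, BE, EF

Hence C_0 ≅ Z^5, C_1 ≅ Z^5.

Boundary ∂_1: C_1 → C_0 sends each edge [p,q] (with p < q) to q − p. For instance
  ∂BE = E − B.
As a 5×5 matrix over Z this has rank 4, with invariant factors (1,1,1,1).

Reading off H_k = ker ∂_k / im ∂_{k+1}:

  H_0: rank C_0 − rank ∂_1 = 5 − 4 = 1, and the invariant factors of ∂_1 are all 1, so H_0 = Z.
  H_1: rank ker ∂_1 − rank ∂_2 = (5 − 4) − 0 = 1, and there is no ∂_2, so H_1 = Z.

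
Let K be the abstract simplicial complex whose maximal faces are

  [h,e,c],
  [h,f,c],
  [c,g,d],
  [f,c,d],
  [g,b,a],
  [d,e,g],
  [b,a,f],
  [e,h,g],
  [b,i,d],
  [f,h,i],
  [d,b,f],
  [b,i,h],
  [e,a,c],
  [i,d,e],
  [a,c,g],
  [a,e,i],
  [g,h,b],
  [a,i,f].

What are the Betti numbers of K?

Fix the vertex order a < b < c < d < e < f < g < h < i and write every simplex with vertices in increasing order. Then dim K = 2 and the simplices of K are:

  0-simplices (9): a, b, c, d, e, f, g, h, i
  1-simplices (27): ab, ac, ae, af, ag, ai, bd, bf, bg, bh, bi, cd, ce, cf, cg, ch, de, df, dg, di, eg, eh, ei, fh, fi, gh, hi
  2-simplices (18): abf, abg, ace, acg, aei, afi, bdf, bdi, bgh, bhi, cdf, cdg, ceh, cfh, deg, dei, egh, fhi

Hence C_0 ≅ Z^9, C_1 ≅ Z^27, C_2 ≅ Z^18.

The boundary map ∂_1: C_1 → C_0 is given by ∂[p,q] = [q] − [p].
As a 9×27 matrix over Z this has rank 8, with invariant factors (1,1,1,1,1,1,1,1).

The boundary map ∂_2: C_2 → C_1 sends each 2-simplex [p,q,r] to [q,r] − [p,r] + [p,q]. For instance
  ∂cfh = fh − ch + cf,
  ∂dei = ei − di + de.
As a 27×18 matrix over Z this has rank 18, with invariant factors (1,1,1,1,1,1,1,1,1,1,1,1,1,1,1,1,1,2).

Computing H_k = (kernel of ∂_k) / (image of ∂_{k+1}):

  H_0: rank C_0 − rank ∂_1 = 9 − 8 = 1, and the invariant factors of ∂_1 are all 1, so H_0 ≅ Z.
  H_1: rank ker ∂_1 − rank ∂_2 = (27 − 8) − 18 = 1, and ∂_2 has invariant factor 2 > 1, so H_1 ≅ Z ⊕ Z/2Z.
  H_2: rank ker ∂_2 − rank ∂_3 = (18 − 18) − 0 = 0, and there is no ∂_3, so H_2 ≅ 0.

Hence the Betti numbers are b_0 = 1, b_1 = 1, b_2 = 0.

b_0 = 1, b_1 = 1, b_2 = 0.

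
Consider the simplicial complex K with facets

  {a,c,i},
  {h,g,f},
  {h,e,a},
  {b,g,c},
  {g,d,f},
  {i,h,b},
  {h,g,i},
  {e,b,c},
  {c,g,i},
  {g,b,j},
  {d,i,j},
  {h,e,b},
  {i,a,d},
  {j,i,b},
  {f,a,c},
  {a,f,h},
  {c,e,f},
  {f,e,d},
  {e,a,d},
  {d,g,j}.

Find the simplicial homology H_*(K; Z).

We work with the vertex ordering a < b < c < d < e < f < g < h < i < j. The simplices of K, each written with vertices in increasing order, are:

  0-simplices (10): a, b, c, d, e, f, g, h, i, j
  1-simplices (30): ac, ad, ae, af, ah, ai, bc, be, bg, bh, bi, bj, ce, cf, cg, ci, de, df, dg, di, dj, ef, eh, fg, fh, gh, gi, gj, hi, ij
  2-simplices (20): acf, aci, ade, adi, aeh, afh, bce, bcg, beh, bgj, bhi, bij, cef, cgi, def, dfg, dgj, dij, fgh, ghi

giving chain groups C_0 ≅ Z^10, C_1 ≅ Z^30, C_2 ≅ Z^20.

∂_1: C_1 → C_0 maps an edge to its endpoints' difference, ∂[p,q] = q − p.
As a 10×30 matrix over Z this has rank 9, with invariant factors (1,1,1,1,1,1,1,1,1).

Boundary ∂_2: C_2 → C_1 sends each 2-simplex [p,q,r] to [q,r] − [p,r] + [p,q]. For instance
  ∂beh = eh − bh + be,
  ∂aeh = eh − ah + ae.
As a 30×20 matrix over Z this has rank 20, with invariant factors (1,1,1,1,1,1,1,1,1,1,1,1,1,1,1,1,1,1,1,2).

From H_k ≅ ker(∂_k) / im(∂_{k+1}) we obtain:

  H_0: rank C_0 − rank ∂_1 = 10 − 9 = 1, and the invariant factors of ∂_1 are all 1, so H_0 ≅ Z.
  H_1: rank ker ∂_1 − rank ∂_2 = (30 − 9) − 20 = 1, and ∂_2 has invariant factor 2 > 1, so H_1 ≅ Z ⊕ Z/2Z.
  H_2: rank ker ∂_2 − rank ∂_3 = (20 − 20) − 0 = 0, and there is no ∂_3, so H_2 ≅ 0.

As a check, the Euler characteristic is 10 − 30 + 20 = 0, which agrees with 1 − 1 + 0 = 0.

H_0 = Z,  H_1 = Z ⊕ Z/2Z,  H_2 = 0.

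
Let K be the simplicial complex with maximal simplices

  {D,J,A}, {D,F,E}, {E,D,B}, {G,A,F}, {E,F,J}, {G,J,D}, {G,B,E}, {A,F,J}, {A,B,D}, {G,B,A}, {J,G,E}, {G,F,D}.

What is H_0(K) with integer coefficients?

Fix the vertex order A < B < D < E < F < G < J and write every simplex with vertices in increasing order. Then dim K = 2 and the simplices of K are:

  0-simplices (7): A, B, D, E, F, G, J
  1-simplices (18): AB, AD, AF, AG, AJ, BD, BE, BG, DE, DF, DG, DJ, EF, EG, EJ, FG, FJ, GJ
  2-simplices (12): ABD, ABG, ADJ, AFG, AFJ, BDE, BEG, DEF, DFG, DGJ, EFJ, EGJ

so the chain groups are C_0 ≅ Z^7, C_1 ≅ Z^18, C_2 ≅ Z^12.

∂_1: C_1 → C_0 is given by ∂[p,q] = [q] − [p]. For instance
  ∂FJ = J − F.
This gives a 7×18 integer matrix of rank 6; reducing to Smith normal form yields diagonal entries (1,1,1,1,1,1).

∂_2: C_2 → C_1 maps a triangle to the signed sum of its edges. For instance
  ∂BEG = EG − BG + BE,
  ∂AFG = FG − AG + AF.
The resulting 18×12 matrix has rank 12, and its Smith normal form has invariant factors (1,1,1,1,1,1,1,1,1,1,1,2).

Reading off H_k = ker ∂_k / im ∂_{k+1}:

  H_0: rank C_0 − rank ∂_1 = 7 − 6 = 1, and the invariant factors of ∂_1 are all 1, so H_0 ≅ Z.

H_0 ≅ Z.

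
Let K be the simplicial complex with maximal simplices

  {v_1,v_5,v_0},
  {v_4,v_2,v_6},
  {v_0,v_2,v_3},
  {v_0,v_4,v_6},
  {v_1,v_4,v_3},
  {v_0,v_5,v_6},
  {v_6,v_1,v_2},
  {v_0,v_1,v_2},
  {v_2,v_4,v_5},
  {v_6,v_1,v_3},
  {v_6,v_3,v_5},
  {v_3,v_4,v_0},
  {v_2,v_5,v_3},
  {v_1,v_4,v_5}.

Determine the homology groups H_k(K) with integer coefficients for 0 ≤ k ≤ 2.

Order the vertices as v_0 < v_1 < v_2 < v_3 < v_4 < v_5 < v_6. Listing each simplex with vertices in this order, K has dimension 2 with simplices:

  0-simplices (7): [v_0], [v_1], [v_2], [v_3], [v_4], [v_5], [v_6]
  1-simplices (21): (21 of them)
  2-simplices (14): (14 of them)

giving chain groups C_0 ≅ Z^7, C_1 ≅ Z^21, C_2 ≅ Z^14.

Boundary ∂_1: C_1 → C_0 sends each edge [p,q] (with p < q) to q − p. For instance
  ∂[v_5,v_6] = [v_6] − [v_5].
The resulting 7×21 matrix has rank 6, and its Smith normal form has invariant factors (1,1,1,1,1,1).

∂_2: C_2 → C_1 maps a triangle to the signed sum of its edges. For instance
  ∂[v_1,v_3,v_4] = [v_3,v_4] − [v_1,v_4] + [v_1,v_3],
  ∂[v_3,v_5,v_6] = [v_5,v_6] − [v_3,v_6] + [v_3,v_5].
This gives a 21×14 integer matrix of rank 13; reducing to Smith normal form yields diagonal entries (1,1,1,1,1,1,1,1,1,1,1,1,1).

Now H_k = ker ∂_k / im ∂_{k+1}, so:

  H_0: rank C_0 − rank ∂_1 = 7 − 6 = 1, and the invariant factors of ∂_1 are all 1, so H_0 = Z.
  H_1: rank ker ∂_1 − rank ∂_2 = (21 − 6) − 13 = 2, and the invariant factors of ∂_2 are all 1, so H_1 = Z^2.
  H_2: rank ker ∂_2 − rank ∂_3 = (14 − 13) − 0 = 1, and there is no ∂_3, so H_2 = Z.

H_0 = Z,  H_1 = Z^2,  H_2 = Z.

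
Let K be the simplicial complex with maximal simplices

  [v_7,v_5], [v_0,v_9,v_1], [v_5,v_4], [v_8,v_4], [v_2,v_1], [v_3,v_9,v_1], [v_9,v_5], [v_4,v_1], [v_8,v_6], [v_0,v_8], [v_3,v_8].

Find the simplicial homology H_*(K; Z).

K has 10 vertices, 14 edges, 2 triangles.
rank ∂_0 = 0, rank ∂_1 = 9 ⇒ b_0 = 10 − 0 − 9 = 1; all invariant factors of ∂_1 are 1 so no torsion. So H_0 = Z.
rank ∂_1 = 9, rank ∂_2 = 2 ⇒ b_1 = 14 − 9 − 2 = 3; all invariant factors of ∂_2 are 1 so no torsion. So H_1 = Z^3.
rank ∂_2 = 2, rank ∂_3 = 0 ⇒ b_2 = 2 − 2 − 0 = 0. So H_2 = 0.

H_0 = Z,  H_1 = Z^3,  H_2 = 0.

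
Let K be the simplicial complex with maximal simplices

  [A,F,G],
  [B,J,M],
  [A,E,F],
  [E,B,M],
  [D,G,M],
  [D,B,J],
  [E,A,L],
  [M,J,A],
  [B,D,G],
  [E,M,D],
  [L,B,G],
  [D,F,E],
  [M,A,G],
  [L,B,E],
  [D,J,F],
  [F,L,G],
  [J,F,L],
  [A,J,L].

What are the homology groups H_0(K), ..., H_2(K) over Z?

H_0 ≅ Z,  H_1 ≅ Z × Z/2,  H_2 = 0.

K has 9 vertices, 27 edges, 18 triangles.
rank ∂_0 = 0, rank ∂_1 = 8 ⇒ b_0 = 9 − 0 − 8 = 1; all invariant factors of ∂_1 are 1 so no torsion. So H_0 = Z.
rank ∂_1 = 8, rank ∂_2 = 18 ⇒ b_1 = 27 − 8 − 18 = 1; ∂_2 has invariant factor(s) [2] giving torsion. So H_1 = Z × Z/2.
rank ∂_2 = 18, rank ∂_3 = 0 ⇒ b_2 = 18 − 18 − 0 = 0. So H_2 = 0.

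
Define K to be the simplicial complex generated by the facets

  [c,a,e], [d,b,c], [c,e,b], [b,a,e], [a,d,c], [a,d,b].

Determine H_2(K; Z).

H_2 = Z.

Take the total order a < b < c < d < e on the vertex set. Then K (dimension 2) consists of the simplices:

  0-simplices (5): a, b, c, d, e
  1-simplices (9): ab, ac, ad, ae, bc, bd, be, cd, ce
  2-simplices (6): abd, abe, acd, ace, bcd, bce

so the chain groups are C_0 ≅ Z^5, C_1 ≅ Z^9, C_2 ≅ Z^6.

The boundary map ∂_1: C_1 → C_0 is given by ∂[p,q] = [q] − [p]. For instance
  ∂bc = c − b.
The 5×9 boundary matrix has rank 4 and Smith normal form diag(1,1,1,1).

∂_2: C_2 → C_1 maps a triangle to the signed sum of its edges. For instance
  ∂abd = bd − ad + ab,
  ∂abe = be − ae + ab.
The resulting 9×6 matrix has rank 5, and its Smith normal form has invariant factors (1,1,1,1,1).

Reading off H_k = ker ∂_k / im ∂_{k+1}:

  H_2: rank ker ∂_2 − rank ∂_3 = (6 − 5) − 0 = 1, and there is no ∂_3, so H_2 = Z.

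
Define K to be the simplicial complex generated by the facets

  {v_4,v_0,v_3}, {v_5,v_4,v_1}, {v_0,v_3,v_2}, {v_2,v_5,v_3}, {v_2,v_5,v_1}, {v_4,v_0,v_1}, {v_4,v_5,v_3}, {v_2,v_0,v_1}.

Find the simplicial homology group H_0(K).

H_0 ≅ Z.

Fix the vertex order v_0 < v_1 < v_2 < v_3 < v_4 < v_5 and write every simplex with vertices in increasing order. Then dim K = 2 and the simplices of K are:

  0-simplices (6): [v_0], [v_1], [v_2], [v_3], [v_4], [v_5]
  1-simplices (12): [v_0,v_1], [v_0,v_2], [v_0,v_3], [v_0,v_4], [v_1,v_2], [v_1,v_4], [v_1,v_5], [v_2,v_3], [v_2,v_5], [v_3,v_4], [v_3,v_5], [v_4,v_5]
  2-simplices (8): [v_0,v_1,v_2], [v_0,v_1,v_4], [v_0,v_2,v_3], [v_0,v_3,v_4], [v_1,v_2,v_5], [v_1,v_4,v_5], [v_2,v_3,v_5], [v_3,v_4,v_5]

so the chain groups are C_0 ≅ Z^6, C_1 ≅ Z^12, C_2 ≅ Z^8.

The boundary map ∂_1: C_1 → C_0 sends each edge [p,q] (with p < q) to q − p.
The resulting 6×12 matrix has rank 5, and its Smith normal form has invariant factors (1,1,1,1,1).

The boundary map ∂_2: C_2 → C_1 sends each 2-simplex [p,q,r] to [q,r] − [p,r] + [p,q]. For instance
  ∂[v_1,v_4,v_5] = [v_4,v_5] − [v_1,v_5] + [v_1,v_4],
  ∂[v_3,v_4,v_5] = [v_4,v_5] − [v_3,v_5] + [v_3,v_4].
This gives a 12×8 integer matrix of rank 7; reducing to Smith normal form yields diagonal entries (1,1,1,1,1,1,1).

Now H_k = ker ∂_k / im ∂_{k+1}, so:

  H_0: rank C_0 − rank ∂_1 = 6 − 5 = 1, and the invariant factors of ∂_1 are all 1, so H_0 ≅ Z.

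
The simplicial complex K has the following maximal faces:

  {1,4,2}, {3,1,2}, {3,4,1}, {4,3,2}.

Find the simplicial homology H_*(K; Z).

We work with the vertex ordering 1 < 2 < 3 < 4. The simplices of K, each written with vertices in increasing order, are:

  0-simplices (4): [1], [2], [3], [4]
  1-simplices (6): [1,2], [1,3], [1,4], [2,3], [2,4], [3,4]
  2-simplices (4): [1,2,3], [1,2,4], [1,3,4], [2,3,4]

giving chain groups C_0 ≅ Z^4, C_1 ≅ Z^6, C_2 ≅ Z^4.

Boundary ∂_1: C_1 → C_0 is given by ∂[p,q] = [q] − [p]. For instance
  ∂[2,3] = [3] − [2].
The resulting 4×6 matrix has rank 3, and its Smith normal form has invariant factors (1,1,1).

Boundary ∂_2: C_2 → C_1 sends each 2-simplex [p,q,r] to [q,r] − [p,r] + [p,q]. For instance
  ∂[1,3,4] = [3,4] − [1,4] + [1,3],
  ∂[2,3,4] = [3,4] − [2,4] + [2,3].
This gives a 6×4 integer matrix of rank 3; reducing to Smith normal form yields diagonal entries (1,1,1).

From H_k ≅ ker(∂_k) / im(∂_{k+1}) we obtain:

  H_0: rank C_0 − rank ∂_1 = 4 − 3 = 1, and the invariant factors of ∂_1 are all 1, so H_0 ≅ Z.
  H_1: rank ker ∂_1 − rank ∂_2 = (6 − 3) − 3 = 0, and the invariant factors of ∂_2 are all 1, so H_1 ≅ 0.
  H_2: rank ker ∂_2 − rank ∂_3 = (4 − 3) − 0 = 1, and there is no ∂_3, so H_2 ≅ Z.

H_0 = Z,  H_1 = 0,  H_2 = Z.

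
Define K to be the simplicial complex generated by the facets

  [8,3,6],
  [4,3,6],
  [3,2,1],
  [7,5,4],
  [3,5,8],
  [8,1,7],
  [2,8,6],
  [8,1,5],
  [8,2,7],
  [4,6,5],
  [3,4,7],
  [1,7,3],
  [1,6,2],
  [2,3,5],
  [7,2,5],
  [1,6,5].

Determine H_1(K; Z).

H_1 ≅ Z^2.

We work with the vertex ordering 1 < 2 < 3 < 4 < 5 < 6 < 7 < 8. The simplices of K, each written with vertices in increasing order, are:

  0-simplices (8): [1], [2], [3], [4], [5], [6], [7], [8]
  1-simplices (24): (24 of them)
  2-simplices (16): [1,2,3], [1,2,6], [1,3,7], [1,5,6], [1,5,8], [1,7,8], [2,3,5], [2,5,7], [2,6,8], [2,7,8], [3,4,6], [3,4,7], [3,5,8], [3,6,8], [4,5,6], [4,5,7]

giving chain groups C_0 ≅ Z^8, C_1 ≅ Z^24, C_2 ≅ Z^16.

Boundary ∂_1: C_1 → C_0 maps an edge to its endpoints' difference, ∂[p,q] = q − p. For instance
  ∂[1,7] = [7] − [1].
The resulting 8×24 matrix has rank 7, and its Smith normal form has invariant factors (1,1,1,1,1,1,1).

Boundary ∂_2: C_2 → C_1 sends each 2-simplex [p,q,r] to [q,r] − [p,r] + [p,q]. For instance
  ∂[4,5,6] = [5,6] − [4,6] + [4,5],
  ∂[3,5,8] = [5,8] − [3,8] + [3,5].
This gives a 24×16 integer matrix of rank 15; reducing to Smith normal form yields diagonal entries (1,1,1,1,1,1,1,1,1,1,1,1,1,1,1).

Reading off H_k = ker ∂_k / im ∂_{k+1}:

  H_1: rank ker ∂_1 − rank ∂_2 = (24 − 7) − 15 = 2, and the invariant factors of ∂_2 are all 1, so H_1 ≅ Z^2.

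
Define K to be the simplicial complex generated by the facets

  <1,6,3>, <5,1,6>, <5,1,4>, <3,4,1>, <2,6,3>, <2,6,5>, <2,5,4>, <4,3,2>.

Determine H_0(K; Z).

K has 6 vertices, 12 edges, 8 triangles.
rank ∂_0 = 0, rank ∂_1 = 5 ⇒ b_0 = 6 − 0 − 5 = 1; all invariant factors of ∂_1 are 1 so no torsion. So H_0 = Z.

H_0 ≅ Z.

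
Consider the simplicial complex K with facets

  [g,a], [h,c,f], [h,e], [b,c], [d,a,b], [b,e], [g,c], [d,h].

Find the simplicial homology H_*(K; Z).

We work with the vertex ordering a < b < c < d < e < f < g < h. The simplices of K, each written with vertices in increasing order, are:

  0-simplices (8): a, b, c, d, e, f, g, h
  1-simplices (12): ab, ad, ag, bc, bd, be, cf, cg, ch, dh, eh, fh
  2-simplices (2): abd, cfh

so the chain groups are C_0 ≅ Z^8, C_1 ≅ Z^12, C_2 ≅ Z^2.

∂_1: C_1 → C_0 maps an edge to its endpoints' difference, ∂[p,q] = q − p.
As a 8×12 matrix over Z this has rank 7, with invariant factors (1,1,1,1,1,1,1).

∂_2: C_2 → C_1 acts by ∂[p,q,r] = [q,r] − [p,r] + [p,q]. For instance
  ∂abd = bd − ad + ab,
  ∂cfh = fh − ch + cf.
As a 12×2 matrix over Z this has rank 2, with invariant factors (1,1).

Computing H_k = (kernel of ∂_k) / (image of ∂_{k+1}):

  H_0: rank C_0 − rank ∂_1 = 8 − 7 = 1, and the invariant factors of ∂_1 are all 1, so H_0 ≅ Z.
  H_1: rank ker ∂_1 − rank ∂_2 = (12 − 7) − 2 = 3, and the invariant factors of ∂_2 are all 1, so H_1 ≅ Z^3.
  H_2: rank ker ∂_2 − rank ∂_3 = (2 − 2) − 0 = 0, and there is no ∂_3, so H_2 ≅ 0.

As a check, the Euler characteristic is 8 − 12 + 2 = -2, which agrees with 1 − 3 + 0 = -2.

H_0 ≅ Z,  H_1 ≅ Z^3,  H_2 = 0.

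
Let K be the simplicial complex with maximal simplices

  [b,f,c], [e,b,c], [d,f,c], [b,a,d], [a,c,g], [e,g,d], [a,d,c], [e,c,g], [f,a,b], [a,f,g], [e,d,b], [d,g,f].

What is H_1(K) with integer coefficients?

Fix the vertex order a < b < c < d < e < f < g and write every simplex with vertices in increasing order. Then dim K = 2 and the simplices of K are:

  0-simplices (7): a, b, c, d, e, f, g
  1-simplices (18): ab, ac, ad, af, ag, bc, bd, be, bf, cd, ce, cf, cg, de, df, dg, eg, fg
  2-simplices (12): abd, abf, acd, acg, afg, bce, bcf, bde, cdf, ceg, deg, dfg

so the chain groups are C_0 ≅ Z^7, C_1 ≅ Z^18, C_2 ≅ Z^12.

The boundary map ∂_1: C_1 → C_0 maps an edge to its endpoints' difference, ∂[p,q] = q − p. For instance
  ∂ag = g − a.
The resulting 7×18 matrix has rank 6, and its Smith normal form has invariant factors (1,1,1,1,1,1).

∂_2: C_2 → C_1 sends each 2-simplex [p,q,r] to [q,r] − [p,r] + [p,q]. For instance
  ∂acd = cd − ad + ac,
  ∂bde = de − be + bd.
This gives a 18×12 integer matrix of rank 12; reducing to Smith normal form yields diagonal entries (1,1,1,1,1,1,1,1,1,1,1,2).

Computing H_k = (kernel of ∂_k) / (image of ∂_{k+1}):

  H_1: rank ker ∂_1 − rank ∂_2 = (18 − 6) − 12 = 0, and ∂_2 has invariant factor 2 > 1, so H_1 ≅ Z/2Z.

H_1 ≅ Z/2Z.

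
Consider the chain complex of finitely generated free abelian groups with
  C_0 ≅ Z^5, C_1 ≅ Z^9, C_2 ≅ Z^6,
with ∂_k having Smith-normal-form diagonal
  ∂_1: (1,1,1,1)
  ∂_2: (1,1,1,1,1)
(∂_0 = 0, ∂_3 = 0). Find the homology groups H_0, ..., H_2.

H_0 = Z,  H_1 = 0,  H_2 = Z.

H_0: b_0 = 5 − 0 − 4 = 1; torsion from ∂_1 factors > 1: none. So H_0 = Z.
H_1: b_1 = 9 − 4 − 5 = 0; torsion from ∂_2 factors > 1: none. So H_1 = 0.
H_2: b_2 = 6 − 5 − 0 = 1; torsion from ∂_3 factors > 1: none. So H_2 = Z.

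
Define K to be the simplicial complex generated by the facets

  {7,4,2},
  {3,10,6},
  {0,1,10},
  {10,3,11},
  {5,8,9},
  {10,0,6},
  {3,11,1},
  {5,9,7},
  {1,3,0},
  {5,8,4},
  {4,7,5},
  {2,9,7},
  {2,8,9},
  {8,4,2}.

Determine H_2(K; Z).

H_2 = Z.

Take the total order 0 < 1 < 2 < 3 < 4 < 5 < 6 < 7 < 8 < 9 < 10 < 11 on the vertex set. Then K (dimension 2) consists of the simplices:

  0-simplices (12): [0], [1], [2], [3], [4], [5], [6], [7], [8], [9], [10], [11]
  1-simplices (24): (24 of them)
  2-simplices (14): [0,1,3], [0,1,10], [0,6,10], [1,3,11], [2,4,7], [2,4,8], [2,7,9], [2,8,9], [3,6,10], [3,10,11], [4,5,7], [4,5,8], [5,7,9], [5,8,9]

Hence C_0 ≅ Z^12, C_1 ≅ Z^24, C_2 ≅ Z^14.

∂_1: C_1 → C_0 is given by ∂[p,q] = [q] − [p]. For instance
  ∂[10,11] = [11] − [10].
The 12×24 boundary matrix has rank 10 and Smith normal form diag(1,1,1,1,1,1,1,1,1,1).

The boundary map ∂_2: C_2 → C_1 acts by ∂[p,q,r] = [q,r] − [p,r] + [p,q]. For instance
  ∂[0,6,10] = [6,10] − [0,10] + [0,6],
  ∂[3,10,11] = [10,11] − [3,11] + [3,10].
As a 24×14 matrix over Z this has rank 13, with invariant factors (1,1,1,1,1,1,1,1,1,1,1,1,1).

Reading off H_k = ker ∂_k / im ∂_{k+1}:

  H_2: rank ker ∂_2 − rank ∂_3 = (14 − 13) − 0 = 1, and there is no ∂_3, so H_2 = Z.

(K is a triangulation of the disjoint union of the cylinder S^1 x I and the 2-sphere S^2.)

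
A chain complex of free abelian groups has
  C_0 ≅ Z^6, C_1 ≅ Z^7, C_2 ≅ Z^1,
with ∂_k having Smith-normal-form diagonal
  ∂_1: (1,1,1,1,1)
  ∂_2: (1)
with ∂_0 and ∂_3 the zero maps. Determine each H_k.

H_0 ≅ Z,  H_1 ≅ Z,  H_2 = 0.

H_0: b_0 = 6 − 0 − 5 = 1; torsion from ∂_1 factors > 1: none. So H_0 ≅ Z.
H_1: b_1 = 7 − 5 − 1 = 1; torsion from ∂_2 factors > 1: none. So H_1 ≅ Z.
H_2: b_2 = 1 − 1 − 0 = 0; torsion from ∂_3 factors > 1: none. So H_2 ≅ 0.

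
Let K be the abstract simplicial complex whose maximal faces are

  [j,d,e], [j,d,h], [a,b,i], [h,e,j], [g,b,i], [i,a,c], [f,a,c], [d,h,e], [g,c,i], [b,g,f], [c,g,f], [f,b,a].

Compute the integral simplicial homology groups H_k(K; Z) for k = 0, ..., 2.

H_0 ≅ Z^2,  H_1 = 0,  H_2 ≅ Z^2.

Take the total order a < b < c < d < e < f < g < h < i < j on the vertex set. Then K (dimension 2) consists of the simplices:

  0-simplices (10): a, b, c, d, e, f, g, h, i, j
  1-simplices (18): ab, ac, af, ai, bf, bg, bi, cf, cg, ci, de, dh, dj, eh, ej, fg, gi, hj
  2-simplices (12): abf, abi, acf, aci, bfg, bgi, cfg, cgi, deh, dej, dhj, ehj

Hence C_0 ≅ Z^10, C_1 ≅ Z^18, C_2 ≅ Z^12.

The boundary map ∂_1: C_1 → C_0 maps an edge to its endpoints' difference, ∂[p,q] = q − p.
The 10×18 boundary matrix has rank 8 and Smith normal form diag(1,1,1,1,1,1,1,1).

∂_2: C_2 → C_1 acts by ∂[p,q,r] = [q,r] − [p,r] + [p,q]. For instance
  ∂dej = ej − dj + de,
  ∂cfg = fg − cg + cf.
As a 18×12 matrix over Z this has rank 10, with invariant factors (1,1,1,1,1,1,1,1,1,1).

From H_k ≅ ker(∂_k) / im(∂_{k+1}) we obtain:

  H_0: rank C_0 − rank ∂_1 = 10 − 8 = 2, and the invariant factors of ∂_1 are all 1, so H_0 = Z^2.
  H_1: rank ker ∂_1 − rank ∂_2 = (18 − 8) − 10 = 0, and the invariant factors of ∂_2 are all 1, so H_1 = 0.
  H_2: rank ker ∂_2 − rank ∂_3 = (12 − 10) − 0 = 2, and there is no ∂_3, so H_2 = Z^2.

As a check, the Euler characteristic is 10 − 18 + 12 = 4, which agrees with 2 − 0 + 2 = 4.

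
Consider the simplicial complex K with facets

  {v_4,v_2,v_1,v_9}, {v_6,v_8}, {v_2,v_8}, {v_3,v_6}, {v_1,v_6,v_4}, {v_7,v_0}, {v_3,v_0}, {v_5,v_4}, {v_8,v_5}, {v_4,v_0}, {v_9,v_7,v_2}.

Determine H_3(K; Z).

H_3 = 0.

Fix the vertex order v_0 < v_1 < v_2 < v_3 < v_4 < v_5 < v_6 < v_7 < v_8 < v_9 and write every simplex with vertices in increasing order. Then dim K = 3 and the simplices of K are:

  0-simplices (10): [v_0], [v_1], [v_2], [v_3], [v_4], [v_5], [v_6], [v_7], [v_8], [v_9]
  1-simplices (18): (18 of them)
  2-simplices (6): [v_1,v_2,v_4], [v_1,v_2,v_9], [v_1,v_4,v_6], [v_1,v_4,v_9], [v_2,v_4,v_9], [v_2,v_7,v_9]
  3-simplices (1): [v_1,v_2,v_4,v_9]

Hence C_0 ≅ Z^10, C_1 ≅ Z^18, C_2 ≅ Z^6, C_3 ≅ Z^1.

Boundary ∂_1: C_1 → C_0 is given by ∂[p,q] = [q] − [p]. For instance
  ∂[v_2,v_9] = [v_9] − [v_2].
The 10×18 boundary matrix has rank 9 and Smith normal form diag(1,1,1,1,1,1,1,1,1).

The boundary map ∂_2: C_2 → C_1 maps a triangle to the signed sum of its edges. For instance
  ∂[v_1,v_2,v_4] = [v_2,v_4] − [v_1,v_4] + [v_1,v_2],
  ∂[v_1,v_4,v_9] = [v_4,v_9] − [v_1,v_9] + [v_1,v_4].
This gives a 18×6 integer matrix of rank 5; reducing to Smith normal form yields diagonal entries (1,1,1,1,1).

The boundary map ∂_3: C_3 → C_2 sends each 3-simplex σ to the alternating sum Σ_i (−1)^i (σ with its i-th vertex removed). For instance
  ∂[v_1,v_2,v_4,v_9] = [v_2,v_4,v_9] − [v_1,v_4,v_9] + [v_1,v_2,v_9] − [v_1,v_2,v_4].
As a 6×1 matrix over Z this has rank 1, with invariant factors (1).

Reading off H_k = ker ∂_k / im ∂_{k+1}:

  H_3: rank ker ∂_3 − rank ∂_4 = (1 − 1) − 0 = 0, and there is no ∂_4, so H_3 = 0.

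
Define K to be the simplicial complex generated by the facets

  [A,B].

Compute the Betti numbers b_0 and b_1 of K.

Order the vertices as A < B. Listing each simplex with vertices in this order, K has dimension 1 with simplices:

  0-simplices (2): A, B
  1-simplices (1): AB

giving chain groups C_0 ≅ Z^2, C_1 ≅ Z^1.

∂_1: C_1 → C_0 maps an edge to its endpoints' difference, ∂[p,q] = q − p. For instance
  ∂AB = B − A.
The resulting 2×1 matrix has rank 1, and its Smith normal form has invariant factors (1).

Now H_k = ker ∂_k / im ∂_{k+1}, so:

  H_0: rank C_0 − rank ∂_1 = 2 − 1 = 1, and the invariant factors of ∂_1 are all 1, so H_0 = Z.
  H_1: rank ker ∂_1 − rank ∂_2 = (1 − 1) − 0 = 0, and there is no ∂_2, so H_1 = 0.

Hence the Betti numbers are b_0 = 1, b_1 = 0.

b_0 = 1, b_1 = 0.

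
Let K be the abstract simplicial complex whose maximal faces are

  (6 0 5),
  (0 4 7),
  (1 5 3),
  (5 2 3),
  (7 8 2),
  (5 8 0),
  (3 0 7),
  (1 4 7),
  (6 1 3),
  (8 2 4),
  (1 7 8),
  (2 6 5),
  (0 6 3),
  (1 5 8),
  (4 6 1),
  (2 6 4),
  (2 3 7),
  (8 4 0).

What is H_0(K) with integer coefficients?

H_0 = Z.

We work with the vertex ordering 0 < 1 < 2 < 3 < 4 < 5 < 6 < 7 < 8. The simplices of K, each written with vertices in increasing order, are:

  0-simplices (9): [0], [1], [2], [3], [4], [5], [6], [7], [8]
  1-simplices (27): (27 of them)
  2-simplices (18): [0,3,6], [0,3,7], [0,4,7], [0,4,8], [0,5,6], [0,5,8], [1,3,5], [1,3,6], [1,4,6], [1,4,7], [1,5,8], [1,7,8], [2,3,5], [2,3,7], [2,4,6], [2,4,8], [2,5,6], [2,7,8]

giving chain groups C_0 ≅ Z^9, C_1 ≅ Z^27, C_2 ≅ Z^18.

∂_1: C_1 → C_0 is given by ∂[p,q] = [q] − [p].
As a 9×27 matrix over Z this has rank 8, with invariant factors (1,1,1,1,1,1,1,1).

The boundary map ∂_2: C_2 → C_1 acts by ∂[p,q,r] = [q,r] − [p,r] + [p,q]. For instance
  ∂[2,5,6] = [5,6] − [2,6] + [2,5],
  ∂[1,7,8] = [7,8] − [1,8] + [1,7].
The 27×18 boundary matrix has rank 18 and Smith normal form diag(1,1,1,1,1,1,1,1,1,1,1,1,1,1,1,1,1,2).

Computing H_k = (kernel of ∂_k) / (image of ∂_{k+1}):

  H_0: rank C_0 − rank ∂_1 = 9 − 8 = 1, and the invariant factors of ∂_1 are all 1, so H_0 ≅ Z.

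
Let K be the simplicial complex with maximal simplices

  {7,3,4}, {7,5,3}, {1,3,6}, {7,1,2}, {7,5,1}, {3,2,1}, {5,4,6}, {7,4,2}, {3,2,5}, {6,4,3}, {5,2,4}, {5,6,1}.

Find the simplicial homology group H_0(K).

H_0 ≅ Z.

Fix the vertex order 1 < 2 < 3 < 4 < 5 < 6 < 7 and write every simplex with vertices in increasing order. Then dim K = 2 and the simplices of K are:

  0-simplices (7): [1], [2], [3], [4], [5], [6], [7]
  1-simplices (18): [1,2], [1,3], [1,5], [1,6], [1,7], [2,3], [2,4], [2,5], [2,7], [3,4], [3,5], [3,6], [3,7], [4,5], [4,6], [4,7], [5,6], [5,7]
  2-simplices (12): [1,2,3], [1,2,7], [1,3,6], [1,5,6], [1,5,7], [2,3,5], [2,4,5], [2,4,7], [3,4,6], [3,4,7], [3,5,7], [4,5,6]

giving chain groups C_0 ≅ Z^7, C_1 ≅ Z^18, C_2 ≅ Z^12.

The boundary map ∂_1: C_1 → C_0 is given by ∂[p,q] = [q] − [p].
The 7×18 boundary matrix has rank 6 and Smith normal form diag(1,1,1,1,1,1).

∂_2: C_2 → C_1 acts by ∂[p,q,r] = [q,r] − [p,r] + [p,q]. For instance
  ∂[1,5,6] = [5,6] − [1,6] + [1,5],
  ∂[4,5,6] = [5,6] − [4,6] + [4,5].
This gives a 18×12 integer matrix of rank 12; reducing to Smith normal form yields diagonal entries (1,1,1,1,1,1,1,1,1,1,1,2).

Now H_k = ker ∂_k / im ∂_{k+1}, so:

  H_0: rank C_0 − rank ∂_1 = 7 − 6 = 1, and the invariant factors of ∂_1 are all 1, so H_0 = Z.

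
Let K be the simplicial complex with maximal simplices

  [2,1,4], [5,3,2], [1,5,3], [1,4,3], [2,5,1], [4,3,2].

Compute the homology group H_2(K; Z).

Take the total order 1 < 2 < 3 < 4 < 5 on the vertex set. Then K (dimension 2) consists of the simplices:

  0-simplices (5): [1], [2], [3], [4], [5]
  1-simplices (9): [1,2], [1,3], [1,4], [1,5], [2,3], [2,4], [2,5], [3,4], [3,5]
  2-simplices (6): [1,2,4], [1,2,5], [1,3,4], [1,3,5], [2,3,4], [2,3,5]

giving chain groups C_0 ≅ Z^5, C_1 ≅ Z^9, C_2 ≅ Z^6.

The boundary map ∂_1: C_1 → C_0 sends each edge [p,q] (with p < q) to q − p. For instance
  ∂[3,4] = [4] − [3].
The 5×9 boundary matrix has rank 4 and Smith normal form diag(1,1,1,1).

The boundary map ∂_2: C_2 → C_1 sends each 2-simplex [p,q,r] to [q,r] − [p,r] + [p,q]. For instance
  ∂[1,2,4] = [2,4] − [1,4] + [1,2],
  ∂[1,2,5] = [2,5] − [1,5] + [1,2].
As a 9×6 matrix over Z this has rank 5, with invariant factors (1,1,1,1,1).

Reading off H_k = ker ∂_k / im ∂_{k+1}:

  H_2: rank ker ∂_2 − rank ∂_3 = (6 − 5) − 0 = 1, and there is no ∂_3, so H_2 ≅ Z.

H_2 = Z.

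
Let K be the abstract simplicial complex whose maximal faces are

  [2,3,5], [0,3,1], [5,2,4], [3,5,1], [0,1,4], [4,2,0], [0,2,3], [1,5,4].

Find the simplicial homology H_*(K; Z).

H_0 = Z,  H_1 = 0,  H_2 = Z.

K has 6 vertices, 12 edges, 8 triangles.
rank ∂_0 = 0, rank ∂_1 = 5 ⇒ b_0 = 6 − 0 − 5 = 1; all invariant factors of ∂_1 are 1 so no torsion. So H_0 ≅ Z.
rank ∂_1 = 5, rank ∂_2 = 7 ⇒ b_1 = 12 − 5 − 7 = 0; all invariant factors of ∂_2 are 1 so no torsion. So H_1 ≅ 0.
rank ∂_2 = 7, rank ∂_3 = 0 ⇒ b_2 = 8 − 7 − 0 = 1. So H_2 ≅ Z.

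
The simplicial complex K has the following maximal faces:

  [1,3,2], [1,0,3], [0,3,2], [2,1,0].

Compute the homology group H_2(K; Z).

H_2 = Z.

Fix the vertex order 0 < 1 < 2 < 3 and write every simplex with vertices in increasing order. Then dim K = 2 and the simplices of K are:

  0-simplices (4): [0], [1], [2], [3]
  1-simplices (6): [0,1], [0,2], [0,3], [1,2], [1,3], [2,3]
  2-simplices (4): [0,1,2], [0,1,3], [0,2,3], [1,2,3]

Hence C_0 ≅ Z^4, C_1 ≅ Z^6, C_2 ≅ Z^4.

Boundary ∂_1: C_1 → C_0 maps an edge to its endpoints' difference, ∂[p,q] = q − p. For instance
  ∂[0,3] = [3] − [0].
The resulting 4×6 matrix has rank 3, and its Smith normal form has invariant factors (1,1,1).

∂_2: C_2 → C_1 maps a triangle to the signed sum of its edges. For instance
  ∂[0,1,3] = [1,3] − [0,3] + [0,1],
  ∂[1,2,3] = [2,3] − [1,3] + [1,2].
The 6×4 boundary matrix has rank 3 and Smith normal form diag(1,1,1).

From H_k ≅ ker(∂_k) / im(∂_{k+1}) we obtain:

  H_2: rank ker ∂_2 − rank ∂_3 = (4 − 3) − 0 = 1, and there is no ∂_3, so H_2 = Z.

(K is a triangulation of the 2-sphere S^2.)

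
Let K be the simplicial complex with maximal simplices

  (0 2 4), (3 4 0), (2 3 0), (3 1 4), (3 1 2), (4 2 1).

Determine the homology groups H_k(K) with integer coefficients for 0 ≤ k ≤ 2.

K has 5 vertices, 9 edges, 6 triangles.
rank ∂_0 = 0, rank ∂_1 = 4 ⇒ b_0 = 5 − 0 − 4 = 1; all invariant factors of ∂_1 are 1 so no torsion. So H_0 = Z.
rank ∂_1 = 4, rank ∂_2 = 5 ⇒ b_1 = 9 − 4 − 5 = 0; all invariant factors of ∂_2 are 1 so no torsion. So H_1 = 0.
rank ∂_2 = 5, rank ∂_3 = 0 ⇒ b_2 = 6 − 5 − 0 = 1. So H_2 = Z.

H_0 = Z,  H_1 = 0,  H_2 = Z.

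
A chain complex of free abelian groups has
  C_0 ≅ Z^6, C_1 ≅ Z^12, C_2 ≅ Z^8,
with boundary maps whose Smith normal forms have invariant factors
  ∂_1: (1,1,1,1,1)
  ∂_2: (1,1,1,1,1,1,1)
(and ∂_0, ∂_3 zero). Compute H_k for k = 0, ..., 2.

H_0 = Z,  H_1 = 0,  H_2 = Z.

H_0: b_0 = 6 − 0 − 5 = 1; torsion from ∂_1 factors > 1: none. So H_0 = Z.
H_1: b_1 = 12 − 5 − 7 = 0; torsion from ∂_2 factors > 1: none. So H_1 = 0.
H_2: b_2 = 8 − 7 − 0 = 1; torsion from ∂_3 factors > 1: none. So H_2 = Z.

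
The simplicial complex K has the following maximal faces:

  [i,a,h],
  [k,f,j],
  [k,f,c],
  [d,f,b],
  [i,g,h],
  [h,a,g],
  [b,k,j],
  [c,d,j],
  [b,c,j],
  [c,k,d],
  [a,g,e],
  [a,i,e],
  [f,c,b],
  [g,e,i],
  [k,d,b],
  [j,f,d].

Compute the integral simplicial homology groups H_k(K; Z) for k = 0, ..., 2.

K has 11 vertices, 24 edges, 16 triangles.
rank ∂_0 = 0, rank ∂_1 = 9 ⇒ b_0 = 11 − 0 − 9 = 2; all invariant factors of ∂_1 are 1 so no torsion. So H_0 ≅ Z^2.
rank ∂_1 = 9, rank ∂_2 = 15 ⇒ b_1 = 24 − 9 − 15 = 0; ∂_2 has invariant factor(s) [2] giving torsion. So H_1 ≅ Z/2.
rank ∂_2 = 15, rank ∂_3 = 0 ⇒ b_2 = 16 − 15 − 0 = 1. So H_2 ≅ Z.

H_0 = Z^2,  H_1 = Z/2,  H_2 = Z.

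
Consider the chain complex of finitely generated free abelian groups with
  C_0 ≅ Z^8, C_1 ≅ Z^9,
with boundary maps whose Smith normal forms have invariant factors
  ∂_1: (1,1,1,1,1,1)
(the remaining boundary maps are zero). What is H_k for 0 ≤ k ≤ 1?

H_0 ≅ Z^2,  H_1 ≅ Z^3.

H_0: b_0 = 8 − 0 − 6 = 2; torsion from ∂_1 factors > 1: none. So H_0 ≅ Z^2.
H_1: b_1 = 9 − 6 − 0 = 3; torsion from ∂_2 factors > 1: none. So H_1 ≅ Z^3.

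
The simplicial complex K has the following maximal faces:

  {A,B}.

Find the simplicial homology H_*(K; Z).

Take the total order A < B on the vertex set. Then K (dimension 1) consists of the simplices:

  0-simplices (2): A, B
  1-simplices (1): AB

so the chain groups are C_0 ≅ Z^2, C_1 ≅ Z^1.

∂_1: C_1 → C_0 sends each edge [p,q] (with p < q) to q − p. For instance
  ∂AB = B − A.
The resulting 2×1 matrix has rank 1, and its Smith normal form has invariant factors (1).

Reading off H_k = ker ∂_k / im ∂_{k+1}:

  H_0: rank C_0 − rank ∂_1 = 2 − 1 = 1, and the invariant factors of ∂_1 are all 1, so H_0 ≅ Z.
  H_1: rank ker ∂_1 − rank ∂_2 = (1 − 1) − 0 = 0, and there is no ∂_2, so H_1 ≅ 0.

As a check, the Euler characteristic is 2 − 1 = 1, which agrees with 1 − 0 = 1.
(K is a triangulation of the 1-simplex.)

H_0 = Z,  H_1 = 0.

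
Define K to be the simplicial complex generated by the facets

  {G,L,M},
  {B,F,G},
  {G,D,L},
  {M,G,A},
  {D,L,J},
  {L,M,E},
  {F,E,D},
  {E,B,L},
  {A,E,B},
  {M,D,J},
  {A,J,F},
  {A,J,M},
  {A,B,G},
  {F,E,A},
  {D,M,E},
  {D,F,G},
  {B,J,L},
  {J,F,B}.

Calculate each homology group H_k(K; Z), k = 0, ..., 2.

Order the vertices as A < B < D < E < F < G < J < L < M. Listing each simplex with vertices in this order, K has dimension 2 with simplices:

  0-simplices (9): A, B, D, E, F, G, J, L, M
  1-simplices (27): AB, AE, AF, AG, AJ, AM, BE, BF, BG, BJ, BL, DE, DF, DG, DJ, DL, DM, EF, EL, EM, FG, FJ, GL, GM, JL, JM, LM
  2-simplices (18): ABE, ABG, AEF, AFJ, AGM, AJM, BEL, BFG, BFJ, BJL, DEF, DEM, DFG, DGL, DJL, DJM, ELM, GLM

Hence C_0 ≅ Z^9, C_1 ≅ Z^27, C_2 ≅ Z^18.

∂_1: C_1 → C_0 maps an edge to its endpoints' difference, ∂[p,q] = q − p. For instance
  ∂BF = F − B.
This gives a 9×27 integer matrix of rank 8; reducing to Smith normal form yields diagonal entries (1,1,1,1,1,1,1,1).

The boundary map ∂_2: C_2 → C_1 maps a triangle to the signed sum of its edges. For instance
  ∂DEF = EF − DF + DE,
  ∂AGM = GM − AM + AG.
As a 27×18 matrix over Z this has rank 18, with invariant factors (1,1,1,1,1,1,1,1,1,1,1,1,1,1,1,1,1,2).

Computing H_k = (kernel of ∂_k) / (image of ∂_{k+1}):

  H_0: rank C_0 − rank ∂_1 = 9 − 8 = 1, and the invariant factors of ∂_1 are all 1, so H_0 = Z.
  H_1: rank ker ∂_1 − rank ∂_2 = (27 − 8) − 18 = 1, and ∂_2 has invariant factor 2 > 1, so H_1 = Z ⊕ Z/2Z.
  H_2: rank ker ∂_2 − rank ∂_3 = (18 − 18) − 0 = 0, and there is no ∂_3, so H_2 = 0.

As a check, the Euler characteristic is 9 − 27 + 18 = 0, which agrees with 1 − 1 + 0 = 0.

H_0 ≅ Z,  H_1 ≅ Z ⊕ Z/2Z,  H_2 = 0.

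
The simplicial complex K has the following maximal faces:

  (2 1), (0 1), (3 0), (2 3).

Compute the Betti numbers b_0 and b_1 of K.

b_0 = 1, b_1 = 1.

Fix the vertex order 0 < 1 < 2 < 3 and write every simplex with vertices in increasing order. Then dim K = 1 and the simplices of K are:

  0-simplices (4): [0], [1], [2], [3]
  1-simplices (4): [0,1], [0,3], [1,2], [2,3]

giving chain groups C_0 ≅ Z^4, C_1 ≅ Z^4.

∂_1: C_1 → C_0 is given by ∂[p,q] = [q] − [p]. For instance
  ∂[1,2] = [2] − [1].
This gives a 4×4 integer matrix of rank 3; reducing to Smith normal form yields diagonal entries (1,1,1).

Now H_k = ker ∂_k / im ∂_{k+1}, so:

  H_0: rank C_0 − rank ∂_1 = 4 − 3 = 1, and the invariant factors of ∂_1 are all 1, so H_0 ≅ Z.
  H_1: rank ker ∂_1 − rank ∂_2 = (4 − 3) − 0 = 1, and there is no ∂_2, so H_1 ≅ Z.

(K is a triangulation of the circle S^1.)

Hence the Betti numbers are b_0 = 1, b_1 = 1.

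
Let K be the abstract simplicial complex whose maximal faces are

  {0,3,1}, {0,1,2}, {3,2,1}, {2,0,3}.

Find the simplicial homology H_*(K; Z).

H_0 = Z,  H_1 = 0,  H_2 = Z.

We work with the vertex ordering 0 < 1 < 2 < 3. The simplices of K, each written with vertices in increasing order, are:

  0-simplices (4): [0], [1], [2], [3]
  1-simplices (6): [0,1], [0,2], [0,3], [1,2], [1,3], [2,3]
  2-simplices (4): [0,1,2], [0,1,3], [0,2,3], [1,2,3]

Hence C_0 ≅ Z^4, C_1 ≅ Z^6, C_2 ≅ Z^4.

∂_1: C_1 → C_0 sends each edge [p,q] (with p < q) to q − p. For instance
  ∂[0,2] = [2] − [0].
This gives a 4×6 integer matrix of rank 3; reducing to Smith normal form yields diagonal entries (1,1,1).

The boundary map ∂_2: C_2 → C_1 sends each 2-simplex [p,q,r] to [q,r] − [p,r] + [p,q]. For instance
  ∂[0,2,3] = [2,3] − [0,3] + [0,2],
  ∂[0,1,2] = [1,2] − [0,2] + [0,1].
As a 6×4 matrix over Z this has rank 3, with invariant factors (1,1,1).

Now H_k = ker ∂_k / im ∂_{k+1}, so:

  H_0: rank C_0 − rank ∂_1 = 4 − 3 = 1, and the invariant factors of ∂_1 are all 1, so H_0 = Z.
  H_1: rank ker ∂_1 − rank ∂_2 = (6 − 3) − 3 = 0, and the invariant factors of ∂_2 are all 1, so H_1 = 0.
  H_2: rank ker ∂_2 − rank ∂_3 = (4 − 3) − 0 = 1, and there is no ∂_3, so H_2 = Z.

As a check, the Euler characteristic is 4 − 6 + 4 = 2, which agrees with 1 − 0 + 1 = 2.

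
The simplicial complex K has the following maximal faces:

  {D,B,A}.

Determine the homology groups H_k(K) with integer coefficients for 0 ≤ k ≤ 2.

Order the vertices as A < B < D. Listing each simplex with vertices in this order, K has dimension 2 with simplices:

  0-simplices (3): A, B, D
  1-simplices (3): AB, AD, BD
  2-simplices (1): ABD

giving chain groups C_0 ≅ Z^3, C_1 ≅ Z^3, C_2 ≅ Z^1.

∂_1: C_1 → C_0 sends each edge [p,q] (with p < q) to q − p. For instance
  ∂AB = B − A.
The 3×3 boundary matrix has rank 2 and Smith normal form diag(1,1).

Boundary ∂_2: C_2 → C_1 sends each 2-simplex [p,q,r] to [q,r] − [p,r] + [p,q]. For instance
  ∂ABD = BD − AD + AB.
The resulting 3×1 matrix has rank 1, and its Smith normal form has invariant factors (1).

Computing H_k = (kernel of ∂_k) / (image of ∂_{k+1}):

  H_0: rank C_0 − rank ∂_1 = 3 − 2 = 1, and the invariant factors of ∂_1 are all 1, so H_0 = Z.
  H_1: rank ker ∂_1 − rank ∂_2 = (3 − 2) − 1 = 0, and the invariant factors of ∂_2 are all 1, so H_1 = 0.
  H_2: rank ker ∂_2 − rank ∂_3 = (1 − 1) − 0 = 0, and there is no ∂_3, so H_2 = 0.

(K is a triangulation of the 2-simplex.)

H_0 ≅ Z,  H_1 = 0,  H_2 = 0.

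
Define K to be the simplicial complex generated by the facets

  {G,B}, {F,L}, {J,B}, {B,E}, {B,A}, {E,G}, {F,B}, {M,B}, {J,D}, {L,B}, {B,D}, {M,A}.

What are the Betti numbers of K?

b_0 = 1, b_1 = 4.

We work with the vertex ordering A < B < D < E < F < G < J < L < M. The simplices of K, each written with vertices in increasing order, are:

  0-simplices (9): A, B, D, E, F, G, J, L, M
  1-simplices (12): AB, AM, BD, BE, BF, BG, BJ, BL, BM, DJ, EG, FL

Hence C_0 ≅ Z^9, C_1 ≅ Z^12.

The boundary map ∂_1: C_1 → C_0 maps an edge to its endpoints' difference, ∂[p,q] = q − p.
The 9×12 boundary matrix has rank 8 and Smith normal form diag(1,1,1,1,1,1,1,1).

Reading off H_k = ker ∂_k / im ∂_{k+1}:

  H_0: rank C_0 − rank ∂_1 = 9 − 8 = 1, and the invariant factors of ∂_1 are all 1, so H_0 = Z.
  H_1: rank ker ∂_1 − rank ∂_2 = (12 − 8) − 0 = 4, and there is no ∂_2, so H_1 = Z^4.

As a check, the Euler characteristic is 9 − 12 = -3, which agrees with 1 − 4 = -3.

Hence the Betti numbers are b_0 = 1, b_1 = 4.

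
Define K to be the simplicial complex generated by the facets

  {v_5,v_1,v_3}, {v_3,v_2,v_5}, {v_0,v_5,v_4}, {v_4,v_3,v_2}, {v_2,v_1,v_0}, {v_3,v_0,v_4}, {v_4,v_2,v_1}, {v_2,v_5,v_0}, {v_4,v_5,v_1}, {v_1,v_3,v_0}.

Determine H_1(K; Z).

H_1 ≅ Z/2.

Fix the vertex order v_0 < v_1 < v_2 < v_3 < v_4 < v_5 and write every simplex with vertices in increasing order. Then dim K = 2 and the simplices of K are:

  0-simplices (6): [v_0], [v_1], [v_2], [v_3], [v_4], [v_5]
  1-simplices (15): (15 of them)
  2-simplices (10): [v_0,v_1,v_2], [v_0,v_1,v_3], [v_0,v_2,v_5], [v_0,v_3,v_4], [v_0,v_4,v_5], [v_1,v_2,v_4], [v_1,v_3,v_5], [v_1,v_4,v_5], [v_2,v_3,v_4], [v_2,v_3,v_5]

Hence C_0 ≅ Z^6, C_1 ≅ Z^15, C_2 ≅ Z^10.

The boundary map ∂_1: C_1 → C_0 sends each edge [p,q] (with p < q) to q − p.
The 6×15 boundary matrix has rank 5 and Smith normal form diag(1,1,1,1,1).

The boundary map ∂_2: C_2 → C_1 maps a triangle to the signed sum of its edges. For instance
  ∂[v_0,v_1,v_2] = [v_1,v_2] − [v_0,v_2] + [v_0,v_1],
  ∂[v_2,v_3,v_4] = [v_3,v_4] − [v_2,v_4] + [v_2,v_3].
The resulting 15×10 matrix has rank 10, and its Smith normal form has invariant factors (1,1,1,1,1,1,1,1,1,2).

Now H_k = ker ∂_k / im ∂_{k+1}, so:

  H_1: rank ker ∂_1 − rank ∂_2 = (15 − 5) − 10 = 0, and ∂_2 has invariant factor 2 > 1, so H_1 ≅ Z/2.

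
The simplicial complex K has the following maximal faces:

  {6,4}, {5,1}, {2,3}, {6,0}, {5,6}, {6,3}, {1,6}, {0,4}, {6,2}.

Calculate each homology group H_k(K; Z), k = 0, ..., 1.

Order the vertices as 0 < 1 < 2 < 3 < 4 < 5 < 6. Listing each simplex with vertices in this order, K has dimension 1 with simplices:

  0-simplices (7): [0], [1], [2], [3], [4], [5], [6]
  1-simplices (9): [0,4], [0,6], [1,5], [1,6], [2,3], [2,6], [3,6], [4,6], [5,6]

giving chain groups C_0 ≅ Z^7, C_1 ≅ Z^9.

∂_1: C_1 → C_0 is given by ∂[p,q] = [q] − [p]. For instance
  ∂[2,3] = [3] − [2].
As a 7×9 matrix over Z this has rank 6, with invariant factors (1,1,1,1,1,1).

Reading off H_k = ker ∂_k / im ∂_{k+1}:

  H_0: rank C_0 − rank ∂_1 = 7 − 6 = 1, and the invariant factors of ∂_1 are all 1, so H_0 = Z.
  H_1: rank ker ∂_1 − rank ∂_2 = (9 − 6) − 0 = 3, and there is no ∂_2, so H_1 = Z^3.

As a check, the Euler characteristic is 7 − 9 = -2, which agrees with 1 − 3 = -2.
(K is a triangulation of a wedge of 3 circles.)

H_0 = Z,  H_1 = Z^3.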